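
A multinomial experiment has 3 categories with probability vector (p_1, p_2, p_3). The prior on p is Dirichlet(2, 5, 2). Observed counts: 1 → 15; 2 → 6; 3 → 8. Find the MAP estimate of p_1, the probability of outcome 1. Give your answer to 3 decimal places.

MAP estimate: 0.457

The posterior is Dirichlet(αᵢ + nᵢ) = Dirichlet(17, 11, 10).
For a Dirichlet(a₁,…,a_K) with all aᵢ > 1, the mode has j-th component (aⱼ − 1)/(Σaᵢ − K).
Here Σaᵢ = 38 and K = 3, so p_1 = (17 − 1)/(38 − 3) = 16/35 ≈ 0.457.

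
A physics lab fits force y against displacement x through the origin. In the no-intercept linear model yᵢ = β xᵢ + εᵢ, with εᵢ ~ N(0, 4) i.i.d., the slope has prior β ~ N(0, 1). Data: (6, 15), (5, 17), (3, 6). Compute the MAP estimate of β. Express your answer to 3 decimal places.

β̂_MAP = 2.608

log p(β | y) = −Σ(yᵢ − βxᵢ)²/(2·4) − β²/(2·1) + const.
Setting the derivative to zero: Σxᵢ(yᵢ − βxᵢ)/4 − β/1 = 0, so β = Σxᵢyᵢ / (Σxᵢ² + σ²/τ²).
Σxᵢyᵢ = 6·15 + 5·17 + 3·6 = 193; Σxᵢ² = 70; σ²/τ² = 4.
β̂_MAP = 193 / (70 + 4) = 193/74 ≈ 2.608.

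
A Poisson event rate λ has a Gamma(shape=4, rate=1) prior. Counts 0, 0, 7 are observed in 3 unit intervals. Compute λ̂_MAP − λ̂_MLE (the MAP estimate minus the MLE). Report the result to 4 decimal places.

MAP − MLE = 0.1667

Σxᵢ = 7. Posterior is Gamma(11, 4); MAP = (11−1)/4 = 10/4 ≈ 2.50000.
MLE = x̄ = 7/3 ≈ 2.33333.
Difference = 10/4 − 7/3 = 1/6 ≈ 0.1667.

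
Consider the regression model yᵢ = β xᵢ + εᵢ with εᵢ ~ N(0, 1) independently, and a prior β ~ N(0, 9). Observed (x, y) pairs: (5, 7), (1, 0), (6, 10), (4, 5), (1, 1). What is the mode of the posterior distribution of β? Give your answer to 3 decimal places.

log p(β | y) = −Σ(yᵢ − βxᵢ)²/(2·1) − β²/(2·9) + const.
Setting the derivative to zero: Σxᵢ(yᵢ − βxᵢ)/1 − β/9 = 0, so β = Σxᵢyᵢ / (Σxᵢ² + σ²/τ²).
Σxᵢyᵢ = 5·7 + 1·0 + 6·10 + 4·5 + 1·1 = 116; Σxᵢ² = 79; σ²/τ² = 1/9.
β̂_MAP = 116 / (79 + 1/9) = 116/(712/9) = 261/178 ≈ 1.466.

β̂_MAP = 1.466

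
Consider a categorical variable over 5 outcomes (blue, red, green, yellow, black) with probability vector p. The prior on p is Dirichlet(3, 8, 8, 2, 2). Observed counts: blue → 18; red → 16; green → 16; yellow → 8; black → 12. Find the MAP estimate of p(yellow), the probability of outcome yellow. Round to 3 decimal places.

The posterior is Dirichlet(αᵢ + nᵢ) = Dirichlet(21, 24, 24, 10, 14).
For a Dirichlet(a₁,…,a_K) with all aᵢ > 1, the mode has j-th component (aⱼ − 1)/(Σaᵢ − K).
Here Σaᵢ = 93 and K = 5, so p(yellow) = (10 − 1)/(93 − 5) = 9/88 ≈ 0.102.

MAP estimate of p(yellow) = 0.102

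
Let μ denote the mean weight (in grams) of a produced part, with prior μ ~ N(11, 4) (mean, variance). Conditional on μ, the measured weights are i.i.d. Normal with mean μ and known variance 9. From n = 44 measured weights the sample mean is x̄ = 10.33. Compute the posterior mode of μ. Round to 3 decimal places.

n = 44, x̄ = 10.33.
For a Normal prior and Normal likelihood with known variance, the posterior is Normal; its mode equals its mean, the precision-weighted average.
Prior precision 1/σ₀² = 1/4 = 0.25; data precision n/σ² = 44/9.
μ̂ = (0.25·11 + (44/9)·10.33) / (0.25 + 44/9) = (47927/900)/(185/36) = 47927/4625 ≈ 10.363.

μ̂_MAP = 10.363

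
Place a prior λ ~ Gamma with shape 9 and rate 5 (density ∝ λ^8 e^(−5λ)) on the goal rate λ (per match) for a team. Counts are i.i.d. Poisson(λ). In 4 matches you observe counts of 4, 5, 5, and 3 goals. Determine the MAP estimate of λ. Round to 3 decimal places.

Σxᵢ = 4+5+5+3 = 17, with n = 4.
Posterior ∝ λ^8e^(−5λ) · λ^17e^(−4λ) = λ^25e^(−9λ), i.e. Gamma(shape=26, rate=9).
The mode of a Gamma(a, b) with a ≥ 1 (shape–rate) is (a−1)/b = 25/9 ≈ 2.778.

λ̂_MAP = 2.778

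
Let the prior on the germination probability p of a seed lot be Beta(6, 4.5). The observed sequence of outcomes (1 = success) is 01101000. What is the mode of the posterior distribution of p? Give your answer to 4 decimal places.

p̂_MAP = 0.4848

Prior: Beta(6, 4.5).
Data: 3 successes in 8 trials (from the sequence). The binomial likelihood contributes p^3(1−p)^5, so the posterior is Beta(6+3, 4.5+5) = Beta(9, 9.5).
For Beta(a, b) with a, b > 1 the mode is (a−1)/(a+b−2) = 8/16.5 ≈ 0.4848.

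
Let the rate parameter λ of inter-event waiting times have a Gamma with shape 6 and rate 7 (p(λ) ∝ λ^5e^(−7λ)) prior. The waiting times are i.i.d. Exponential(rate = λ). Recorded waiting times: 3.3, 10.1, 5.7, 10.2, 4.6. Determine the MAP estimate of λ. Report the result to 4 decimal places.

The Exponential(rate=λ) likelihood is ∝ λ^n e^(−λΣtᵢ). Here n = 5 and Σtᵢ = 3.3 + 10.1 + 5.7 + 10.2 + 4.6 = 33.9.
Posterior ∝ λ^5e^(−7λ) · λ^5e^(−33.9λ) = λ^10e^(−40.9λ), i.e. Gamma(11, 40.9).
Mode = (a−1)/b = 10/40.9 ≈ 0.2445.

λ̂_MAP = 0.2445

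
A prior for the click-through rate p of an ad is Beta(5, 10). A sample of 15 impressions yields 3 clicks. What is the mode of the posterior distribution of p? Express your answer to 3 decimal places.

Prior: Beta(5, 10).
Data: 3 successes in 15 trials. The binomial likelihood contributes p^3(1−p)^12, so the posterior is Beta(5+3, 10+12) = Beta(8, 22).
For Beta(a, b) with a, b > 1 the mode is (a−1)/(a+b−2) = 7/28 ≈ 0.250.

p̂_MAP = 0.250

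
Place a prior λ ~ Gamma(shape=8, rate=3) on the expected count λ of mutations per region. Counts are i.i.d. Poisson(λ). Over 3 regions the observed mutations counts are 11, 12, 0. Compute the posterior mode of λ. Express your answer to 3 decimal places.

λ̂_MAP = 5.000

Σxᵢ = 11+12+0 = 23, with n = 3.
Posterior ∝ λ^7e^(−3λ) · λ^23e^(−3λ) = λ^30e^(−6λ), i.e. Gamma(shape=31, rate=6).
The mode of a Gamma(a, b) with a ≥ 1 (shape–rate) is (a−1)/b = 30/6 ≈ 5.000.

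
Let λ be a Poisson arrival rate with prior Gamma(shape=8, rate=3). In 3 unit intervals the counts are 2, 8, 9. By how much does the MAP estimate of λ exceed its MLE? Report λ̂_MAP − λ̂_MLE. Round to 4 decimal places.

Σxᵢ = 19. Posterior is Gamma(27, 6); MAP = (27−1)/6 = 26/6 ≈ 4.33333.
MLE = x̄ = 19/3 ≈ 6.33333.
Difference = 26/6 − 19/3 = -2 ≈ -2.0000.

MAP − MLE = -2.0000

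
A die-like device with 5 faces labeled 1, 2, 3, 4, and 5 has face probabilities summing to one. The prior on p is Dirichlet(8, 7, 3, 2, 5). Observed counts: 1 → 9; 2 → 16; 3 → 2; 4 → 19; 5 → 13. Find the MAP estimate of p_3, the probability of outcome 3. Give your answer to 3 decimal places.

MAP estimate: 0.051

The posterior is Dirichlet(αᵢ + nᵢ) = Dirichlet(17, 23, 5, 21, 18).
For a Dirichlet(a₁,…,a_K) with all aᵢ > 1, the mode has j-th component (aⱼ − 1)/(Σaᵢ − K).
Here Σaᵢ = 84 and K = 5, so p_3 = (5 − 1)/(84 − 5) = 4/79 ≈ 0.051.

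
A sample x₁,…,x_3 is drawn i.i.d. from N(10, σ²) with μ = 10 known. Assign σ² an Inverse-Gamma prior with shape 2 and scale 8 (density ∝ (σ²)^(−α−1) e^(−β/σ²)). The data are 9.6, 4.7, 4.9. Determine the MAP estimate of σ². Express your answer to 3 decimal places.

Sum of squared deviations about the known mean: SS = (9.6−10)² + (4.7−10)² + (4.9−10)² = 54.26.
The Normal likelihood contributes (σ²)^(−n/2) exp(−SS/(2σ²)), so the posterior is Inverse-Gamma(α + n/2, β + SS/2) = Inverse-Gamma(3.5, 35.13).
The mode of Inverse-Gamma(a, b) is b/(a+1) = 35.13/4.5 ≈ 7.807.

σ̂²_MAP = 7.807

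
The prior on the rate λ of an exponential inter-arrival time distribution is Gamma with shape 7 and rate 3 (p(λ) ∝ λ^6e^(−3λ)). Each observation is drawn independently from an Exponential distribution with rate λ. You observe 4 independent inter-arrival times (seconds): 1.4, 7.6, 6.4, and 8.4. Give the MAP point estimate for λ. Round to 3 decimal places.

λ̂_MAP = 0.373

The Exponential(rate=λ) likelihood is ∝ λ^n e^(−λΣtᵢ). Here n = 4 and Σtᵢ = 1.4 + 7.6 + 6.4 + 8.4 = 23.8.
Posterior ∝ λ^6e^(−3λ) · λ^4e^(−23.8λ) = λ^10e^(−26.8λ), i.e. Gamma(11, 26.8).
Mode = (a−1)/b = 10/26.8 ≈ 0.373.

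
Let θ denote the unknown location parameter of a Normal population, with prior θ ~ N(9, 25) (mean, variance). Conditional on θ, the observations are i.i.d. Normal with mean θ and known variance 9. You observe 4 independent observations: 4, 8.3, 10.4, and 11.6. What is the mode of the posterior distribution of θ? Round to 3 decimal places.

n = 4; x̄ = (4 + 8.3 + 10.4 + 11.6)/4 = 34.3/4 = 8.575.
For a Normal prior and Normal likelihood with known variance, the posterior is Normal; its mode equals its mean, the precision-weighted average.
Prior precision 1/σ₀² = 1/25 = 0.04; data precision n/σ² = 4/9.
θ̂ = (0.04·9 + (4/9)·8.575) / (0.04 + 4/9) = (1877/450)/(109/225) = 1877/218 ≈ 8.610.

θ̂_MAP = 8.610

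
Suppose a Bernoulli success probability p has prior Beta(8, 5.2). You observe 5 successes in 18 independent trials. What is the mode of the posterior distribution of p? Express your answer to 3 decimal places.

p̂_MAP = 0.411

Prior: Beta(8, 5.2).
Data: 5 successes in 18 trials. The binomial likelihood contributes p^5(1−p)^13, so the posterior is Beta(8+5, 5.2+13) = Beta(13, 18.2).
For Beta(a, b) with a, b > 1 the mode is (a−1)/(a+b−2) = 12/29.2 ≈ 0.411.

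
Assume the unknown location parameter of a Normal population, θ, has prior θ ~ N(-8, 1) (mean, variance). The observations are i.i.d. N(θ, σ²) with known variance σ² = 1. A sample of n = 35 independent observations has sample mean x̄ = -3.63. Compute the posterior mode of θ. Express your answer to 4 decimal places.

n = 35, x̄ = -3.63.
For a Normal prior and Normal likelihood with known variance, the posterior is Normal; its mode equals its mean, the precision-weighted average.
Prior precision 1/σ₀² = 1/1 = 1; data precision n/σ² = 35/1 = 35.
θ̂ = (1·(-8) + 35·(-3.63)) / (1 + 35) = (-135.05)/36 = -2701/720 ≈ -3.7514.

θ̂_MAP = -3.7514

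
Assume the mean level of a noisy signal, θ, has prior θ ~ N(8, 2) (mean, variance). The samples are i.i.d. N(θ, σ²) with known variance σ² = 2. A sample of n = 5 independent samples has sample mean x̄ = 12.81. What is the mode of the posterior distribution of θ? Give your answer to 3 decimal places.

n = 5, x̄ = 12.81.
For a Normal prior and Normal likelihood with known variance, the posterior is Normal; its mode equals its mean, the precision-weighted average.
Prior precision 1/σ₀² = 1/2 = 0.5; data precision n/σ² = 5/2 = 2.5.
θ̂ = (0.5·8 + 2.5·12.81) / (0.5 + 2.5) = 36.025/3 = 1441/120 ≈ 12.008.

θ̂_MAP = 12.008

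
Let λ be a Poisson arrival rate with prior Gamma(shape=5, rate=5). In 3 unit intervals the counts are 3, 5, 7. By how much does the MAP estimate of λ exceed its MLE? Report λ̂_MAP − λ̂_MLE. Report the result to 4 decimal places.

Σxᵢ = 15. Posterior is Gamma(20, 8); MAP = (20−1)/8 = 19/8 ≈ 2.37500.
MLE = x̄ = 15/3 ≈ 5.00000.
Difference = 19/8 − 15/3 = -21/8 ≈ -2.6250.

MAP − MLE = -2.6250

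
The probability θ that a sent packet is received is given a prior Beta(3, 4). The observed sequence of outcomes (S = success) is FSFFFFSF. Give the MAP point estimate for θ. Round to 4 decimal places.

Prior: Beta(3, 4).
Data: 2 successes in 8 trials (from the sequence). The binomial likelihood contributes θ^2(1−θ)^6, so the posterior is Beta(3+2, 4+6) = Beta(5, 10).
For Beta(a, b) with a, b > 1 the mode is (a−1)/(a+b−2) = 4/13 ≈ 0.3077.

θ̂_MAP = 0.3077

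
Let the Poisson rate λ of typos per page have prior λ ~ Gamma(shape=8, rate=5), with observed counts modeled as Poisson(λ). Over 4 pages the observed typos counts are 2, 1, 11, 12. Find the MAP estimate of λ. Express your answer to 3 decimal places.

λ̂_MAP = 3.667

Σxᵢ = 2+1+11+12 = 26, with n = 4.
Posterior ∝ λ^7e^(−5λ) · λ^26e^(−4λ) = λ^33e^(−9λ), i.e. Gamma(shape=34, rate=9).
The mode of a Gamma(a, b) with a ≥ 1 (shape–rate) is (a−1)/b = 33/9 ≈ 3.667.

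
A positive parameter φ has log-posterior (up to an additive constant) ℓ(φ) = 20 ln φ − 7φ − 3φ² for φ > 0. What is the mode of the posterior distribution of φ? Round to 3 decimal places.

ℓ'(φ) = 20/φ − 7 − 6φ. Setting this to zero and multiplying by φ: 6φ² + 7φ − 20 = 0.
φ = (−7 + √(7² + 4·6·20)) / (2·6) = (−7 + √529) / 12 = (−7 + 23)/12 = 4/3.
ℓ''(φ) = −20/φ² − 6 < 0, confirming a maximum.

φ̂_MAP = 1.333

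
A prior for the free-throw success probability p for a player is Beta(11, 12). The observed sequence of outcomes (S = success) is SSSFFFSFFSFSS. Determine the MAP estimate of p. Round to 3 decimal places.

Prior: Beta(11, 12).
Data: 7 successes in 13 trials (from the sequence). The binomial likelihood contributes p^7(1−p)^6, so the posterior is Beta(11+7, 12+6) = Beta(18, 18).
For Beta(a, b) with a, b > 1 the mode is (a−1)/(a+b−2) = 17/34 ≈ 0.500.

p̂_MAP = 0.500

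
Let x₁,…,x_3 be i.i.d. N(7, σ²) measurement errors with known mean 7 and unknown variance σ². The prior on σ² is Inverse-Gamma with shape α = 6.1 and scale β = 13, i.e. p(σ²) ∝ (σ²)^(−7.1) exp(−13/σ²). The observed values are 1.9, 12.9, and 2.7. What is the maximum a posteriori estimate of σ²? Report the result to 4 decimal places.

σ̂²_MAP = 6.1227

Sum of squared deviations about the known mean: SS = (1.9−7)² + (12.9−7)² + (2.7−7)² = 79.31.
The Normal likelihood contributes (σ²)^(−n/2) exp(−SS/(2σ²)), so the posterior is Inverse-Gamma(α + n/2, β + SS/2) = Inverse-Gamma(7.6, 52.655).
The mode of Inverse-Gamma(a, b) is b/(a+1) = 52.655/8.6 ≈ 6.1227.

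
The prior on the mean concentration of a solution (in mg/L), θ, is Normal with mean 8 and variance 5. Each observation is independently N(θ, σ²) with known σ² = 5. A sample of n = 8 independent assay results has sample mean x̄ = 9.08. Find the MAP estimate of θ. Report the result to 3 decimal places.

θ̂_MAP = 8.960

n = 8, x̄ = 9.08.
For a Normal prior and Normal likelihood with known variance, the posterior is Normal; its mode equals its mean, the precision-weighted average.
Prior precision 1/σ₀² = 1/5 = 0.2; data precision n/σ² = 8/5 = 1.6.
θ̂ = (0.2·8 + 1.6·9.08) / (0.2 + 1.6) = 16.128/1.8 = 8.960.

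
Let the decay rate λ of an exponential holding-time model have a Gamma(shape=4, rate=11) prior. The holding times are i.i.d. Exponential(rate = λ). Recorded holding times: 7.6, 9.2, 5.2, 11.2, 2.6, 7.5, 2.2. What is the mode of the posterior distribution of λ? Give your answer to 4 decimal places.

The Exponential(rate=λ) likelihood is ∝ λ^n e^(−λΣtᵢ). Here n = 7 and Σtᵢ = 7.6 + 9.2 + 5.2 + 11.2 + 2.6 + 7.5 + 2.2 = 45.5.
Posterior ∝ λ^3e^(−11λ) · λ^7e^(−45.5λ) = λ^10e^(−56.5λ), i.e. Gamma(11, 56.5).
Mode = (a−1)/b = 10/56.5 ≈ 0.1770.

λ̂_MAP = 0.1770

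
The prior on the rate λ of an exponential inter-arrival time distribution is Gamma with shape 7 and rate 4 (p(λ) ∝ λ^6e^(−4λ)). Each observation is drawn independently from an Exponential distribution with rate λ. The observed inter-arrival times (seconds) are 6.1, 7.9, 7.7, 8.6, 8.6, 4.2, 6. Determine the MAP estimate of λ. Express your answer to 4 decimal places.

λ̂_MAP = 0.2448

The Exponential(rate=λ) likelihood is ∝ λ^n e^(−λΣtᵢ). Here n = 7 and Σtᵢ = 6.1 + 7.9 + 7.7 + 8.6 + 8.6 + 4.2 + 6 = 49.1.
Posterior ∝ λ^6e^(−4λ) · λ^7e^(−49.1λ) = λ^13e^(−53.1λ), i.e. Gamma(14, 53.1).
Mode = (a−1)/b = 13/53.1 ≈ 0.2448.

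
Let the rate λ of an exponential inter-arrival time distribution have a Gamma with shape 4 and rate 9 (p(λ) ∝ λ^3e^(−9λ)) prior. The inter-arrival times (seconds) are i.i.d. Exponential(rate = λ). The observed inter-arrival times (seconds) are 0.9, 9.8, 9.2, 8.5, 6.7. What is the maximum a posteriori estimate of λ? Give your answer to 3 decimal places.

The Exponential(rate=λ) likelihood is ∝ λ^n e^(−λΣtᵢ). Here n = 5 and Σtᵢ = 0.9 + 9.8 + 9.2 + 8.5 + 6.7 = 35.1.
Posterior ∝ λ^3e^(−9λ) · λ^5e^(−35.1λ) = λ^8e^(−44.1λ), i.e. Gamma(9, 44.1).
Mode = (a−1)/b = 8/44.1 ≈ 0.181.

λ̂_MAP = 0.181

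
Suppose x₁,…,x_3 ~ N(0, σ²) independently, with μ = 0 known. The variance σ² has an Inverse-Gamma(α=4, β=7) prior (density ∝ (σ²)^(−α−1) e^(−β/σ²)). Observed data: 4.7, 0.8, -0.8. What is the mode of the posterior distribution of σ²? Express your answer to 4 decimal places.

Sum of squared deviations about the known mean: SS = (4.7−0)² + (0.8−0)² + (-0.8−0)² = 23.37.
The Normal likelihood contributes (σ²)^(−n/2) exp(−SS/(2σ²)), so the posterior is Inverse-Gamma(α + n/2, β + SS/2) = Inverse-Gamma(5.5, 18.685).
The mode of Inverse-Gamma(a, b) is b/(a+1) = 18.685/6.5 ≈ 2.8746.

σ̂²_MAP = 2.8746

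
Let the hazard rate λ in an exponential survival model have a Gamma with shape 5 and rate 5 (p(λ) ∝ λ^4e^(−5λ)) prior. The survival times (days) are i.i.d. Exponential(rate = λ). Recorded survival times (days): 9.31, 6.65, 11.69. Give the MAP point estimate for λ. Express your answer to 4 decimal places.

λ̂_MAP = 0.2144

The Exponential(rate=λ) likelihood is ∝ λ^n e^(−λΣtᵢ). Here n = 3 and Σtᵢ = 9.31 + 6.65 + 11.69 = 27.65.
Posterior ∝ λ^4e^(−5λ) · λ^3e^(−27.65λ) = λ^7e^(−32.65λ), i.e. Gamma(8, 32.65).
Mode = (a−1)/b = 7/32.65 ≈ 0.2144.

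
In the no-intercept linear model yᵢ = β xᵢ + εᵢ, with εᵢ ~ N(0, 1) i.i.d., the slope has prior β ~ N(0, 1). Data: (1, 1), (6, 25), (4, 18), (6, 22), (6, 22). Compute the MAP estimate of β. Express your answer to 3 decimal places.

β̂_MAP = 3.865

log p(β | y) = −Σ(yᵢ − βxᵢ)²/(2·1) − β²/(2·1) + const.
Setting the derivative to zero: Σxᵢ(yᵢ − βxᵢ)/1 − β/1 = 0, so β = Σxᵢyᵢ / (Σxᵢ² + σ²/τ²).
Σxᵢyᵢ = 1·1 + 6·25 + 4·18 + 6·22 + 6·22 = 487; Σxᵢ² = 125; σ²/τ² = 1.
β̂_MAP = 487 / (125 + 1) = 487/126 ≈ 3.865.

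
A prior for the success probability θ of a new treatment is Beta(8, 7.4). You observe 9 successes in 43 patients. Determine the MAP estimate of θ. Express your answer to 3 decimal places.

Prior: Beta(8, 7.4).
Data: 9 successes in 43 trials. The binomial likelihood contributes θ^9(1−θ)^34, so the posterior is Beta(8+9, 7.4+34) = Beta(17, 41.4).
For Beta(a, b) with a, b > 1 the mode is (a−1)/(a+b−2) = 16/56.4 ≈ 0.284.

θ̂_MAP = 0.284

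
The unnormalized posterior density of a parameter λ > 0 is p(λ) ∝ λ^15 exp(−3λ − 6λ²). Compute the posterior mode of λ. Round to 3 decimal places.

ℓ'(λ) = 15/λ − 3 − 12λ. Setting this to zero and multiplying by λ: 12λ² + 3λ − 15 = 0.
λ = (−3 + √(3² + 4·12·15)) / (2·12) = (−3 + √729) / 24 = (−3 + 27)/24 = 1.
ℓ''(λ) = −15/λ² − 12 < 0, confirming a maximum.

λ̂_MAP = 1.000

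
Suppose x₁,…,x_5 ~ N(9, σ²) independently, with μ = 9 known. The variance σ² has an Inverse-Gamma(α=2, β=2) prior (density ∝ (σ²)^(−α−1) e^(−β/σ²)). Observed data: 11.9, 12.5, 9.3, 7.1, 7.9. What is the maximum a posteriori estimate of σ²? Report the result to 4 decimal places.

Sum of squared deviations about the known mean: SS = (11.9−9)² + (12.5−9)² + (9.3−9)² + (7.1−9)² + (7.9−9)² = 25.57.
The Normal likelihood contributes (σ²)^(−n/2) exp(−SS/(2σ²)), so the posterior is Inverse-Gamma(α + n/2, β + SS/2) = Inverse-Gamma(4.5, 14.785).
The mode of Inverse-Gamma(a, b) is b/(a+1) = 14.785/5.5 ≈ 2.6882.

σ̂²_MAP = 2.6882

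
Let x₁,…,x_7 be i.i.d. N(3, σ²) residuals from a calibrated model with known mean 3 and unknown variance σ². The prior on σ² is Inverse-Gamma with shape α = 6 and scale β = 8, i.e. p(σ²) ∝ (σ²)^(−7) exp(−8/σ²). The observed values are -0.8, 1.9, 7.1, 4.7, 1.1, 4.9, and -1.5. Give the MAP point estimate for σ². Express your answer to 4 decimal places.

σ̂²_MAP = 3.7533

Sum of squared deviations about the known mean: SS = (-0.8−3)² + (1.9−3)² + (7.1−3)² + (4.7−3)² + (1.1−3)² + (4.9−3)² + (-1.5−3)² = 62.82.
The Normal likelihood contributes (σ²)^(−n/2) exp(−SS/(2σ²)), so the posterior is Inverse-Gamma(α + n/2, β + SS/2) = Inverse-Gamma(9.5, 39.41).
The mode of Inverse-Gamma(a, b) is b/(a+1) = 39.41/10.5 ≈ 3.7533.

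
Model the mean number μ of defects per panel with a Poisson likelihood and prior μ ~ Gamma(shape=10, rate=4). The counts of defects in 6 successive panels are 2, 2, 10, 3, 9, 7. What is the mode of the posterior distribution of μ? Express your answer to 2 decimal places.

μ̂_MAP = 4.20

Σxᵢ = 2+2+10+3+9+7 = 33, with n = 6.
Posterior ∝ μ^9e^(−4μ) · μ^33e^(−6μ) = μ^42e^(−10μ), i.e. Gamma(shape=43, rate=10).
The mode of a Gamma(a, b) with a ≥ 1 (shape–rate) is (a−1)/b = 42/10 ≈ 4.20.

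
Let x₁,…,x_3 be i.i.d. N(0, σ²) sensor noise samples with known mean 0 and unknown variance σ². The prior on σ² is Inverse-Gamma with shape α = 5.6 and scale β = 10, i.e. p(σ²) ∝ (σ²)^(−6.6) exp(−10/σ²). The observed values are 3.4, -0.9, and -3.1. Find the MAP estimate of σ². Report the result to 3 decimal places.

σ̂²_MAP = 2.591

Sum of squared deviations about the known mean: SS = (3.4−0)² + (-0.9−0)² + (-3.1−0)² = 21.98.
The Normal likelihood contributes (σ²)^(−n/2) exp(−SS/(2σ²)), so the posterior is Inverse-Gamma(α + n/2, β + SS/2) = Inverse-Gamma(7.1, 20.99).
The mode of Inverse-Gamma(a, b) is b/(a+1) = 20.99/8.1 ≈ 2.591.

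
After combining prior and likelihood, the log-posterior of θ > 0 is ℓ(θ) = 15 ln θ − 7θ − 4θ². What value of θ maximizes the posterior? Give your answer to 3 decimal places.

ℓ'(θ) = 15/θ − 7 − 8θ. Setting this to zero and multiplying by θ: 8θ² + 7θ − 15 = 0.
θ = (−7 + √(7² + 4·8·15)) / (2·8) = (−7 + √529) / 16 = (−7 + 23)/16 = 1.
ℓ''(θ) = −15/θ² − 8 < 0, confirming a maximum.

θ̂_MAP = 1.000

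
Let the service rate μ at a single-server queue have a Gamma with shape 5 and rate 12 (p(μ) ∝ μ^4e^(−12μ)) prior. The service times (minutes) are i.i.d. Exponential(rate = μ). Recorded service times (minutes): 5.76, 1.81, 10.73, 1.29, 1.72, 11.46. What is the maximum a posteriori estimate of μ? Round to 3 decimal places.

The Exponential(rate=μ) likelihood is ∝ μ^n e^(−μΣtᵢ). Here n = 6 and Σtᵢ = 5.76 + 1.81 + 10.73 + 1.29 + 1.72 + 11.46 = 32.77.
Posterior ∝ μ^4e^(−12μ) · μ^6e^(−32.77μ) = μ^10e^(−44.77μ), i.e. Gamma(11, 44.77).
Mode = (a−1)/b = 10/44.77 ≈ 0.223.

μ̂_MAP = 0.223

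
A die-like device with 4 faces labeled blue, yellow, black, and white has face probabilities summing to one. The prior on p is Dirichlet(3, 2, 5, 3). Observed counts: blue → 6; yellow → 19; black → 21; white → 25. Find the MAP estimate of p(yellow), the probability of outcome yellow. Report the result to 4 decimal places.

The posterior is Dirichlet(αᵢ + nᵢ) = Dirichlet(9, 21, 26, 28).
For a Dirichlet(a₁,…,a_K) with all aᵢ > 1, the mode has j-th component (aⱼ − 1)/(Σaᵢ − K).
Here Σaᵢ = 84 and K = 4, so p(yellow) = (21 − 1)/(84 − 4) = 20/80 ≈ 0.2500.

MAP estimate of p(yellow) = 0.2500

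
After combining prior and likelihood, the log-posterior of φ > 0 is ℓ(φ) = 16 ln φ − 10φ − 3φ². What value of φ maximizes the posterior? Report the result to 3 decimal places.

ℓ'(φ) = 16/φ − 10 − 6φ. Setting this to zero and multiplying by φ: 6φ² + 10φ − 16 = 0.
φ = (−10 + √(10² + 4·6·16)) / (2·6) = (−10 + √484) / 12 = (−10 + 22)/12 = 1.
ℓ''(φ) = −16/φ² − 6 < 0, confirming a maximum.

φ̂_MAP = 1.000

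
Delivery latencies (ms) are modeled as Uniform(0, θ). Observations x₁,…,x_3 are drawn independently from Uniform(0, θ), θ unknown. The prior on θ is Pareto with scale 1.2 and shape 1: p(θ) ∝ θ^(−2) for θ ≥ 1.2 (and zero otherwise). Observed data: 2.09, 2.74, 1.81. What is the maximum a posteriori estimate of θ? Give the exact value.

The Uniform(0, θ) likelihood is θ^(−n) for θ ≥ max(xᵢ), zero otherwise. Here max(xᵢ) = 2.74.
Posterior ∝ θ^(−2) · θ^(−3) = θ^(−5) on θ ≥ max(1.2, 2.74) = 2.74.
This density is strictly decreasing in θ, so the posterior mode lies at the lower boundary of the support.

θ̂_MAP = 2.74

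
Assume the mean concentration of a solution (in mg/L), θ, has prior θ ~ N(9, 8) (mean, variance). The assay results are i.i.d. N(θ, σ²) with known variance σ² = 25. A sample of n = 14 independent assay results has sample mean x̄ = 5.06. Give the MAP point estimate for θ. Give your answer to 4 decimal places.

θ̂_MAP = 5.7790

n = 14, x̄ = 5.06.
For a Normal prior and Normal likelihood with known variance, the posterior is Normal; its mode equals its mean, the precision-weighted average.
Prior precision 1/σ₀² = 1/8 = 0.125; data precision n/σ² = 14/25 = 0.56.
θ̂ = (0.125·9 + 0.56·5.06) / (0.125 + 0.56) = 3.9586/0.685 = 19793/3425 ≈ 5.7790.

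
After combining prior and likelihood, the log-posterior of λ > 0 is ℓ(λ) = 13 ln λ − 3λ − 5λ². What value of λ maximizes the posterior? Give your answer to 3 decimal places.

ℓ'(λ) = 13/λ − 3 − 10λ. Setting this to zero and multiplying by λ: 10λ² + 3λ − 13 = 0.
λ = (−3 + √(3² + 4·10·13)) / (2·10) = (−3 + √529) / 20 = (−3 + 23)/20 = 1.
ℓ''(λ) = −13/λ² − 10 < 0, confirming a maximum.

λ̂_MAP = 1.000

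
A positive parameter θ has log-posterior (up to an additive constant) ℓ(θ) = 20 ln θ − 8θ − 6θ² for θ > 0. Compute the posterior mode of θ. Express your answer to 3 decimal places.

ℓ'(θ) = 20/θ − 8 − 12θ. Setting this to zero and multiplying by θ: 12θ² + 8θ − 20 = 0.
θ = (−8 + √(8² + 4·12·20)) / (2·12) = (−8 + √1024) / 24 = (−8 + 32)/24 = 1.
ℓ''(θ) = −20/θ² − 12 < 0, confirming a maximum.

θ̂_MAP = 1.000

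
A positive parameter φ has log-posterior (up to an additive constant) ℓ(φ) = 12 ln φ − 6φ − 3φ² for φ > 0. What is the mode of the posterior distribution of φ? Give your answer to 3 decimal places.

φ̂_MAP = 1.000

ℓ'(φ) = 12/φ − 6 − 6φ. Setting this to zero and multiplying by φ: 6φ² + 6φ − 12 = 0.
φ = (−6 + √(6² + 4·6·12)) / (2·6) = (−6 + √324) / 12 = (−6 + 18)/12 = 1.
ℓ''(φ) = −12/φ² − 6 < 0, confirming a maximum.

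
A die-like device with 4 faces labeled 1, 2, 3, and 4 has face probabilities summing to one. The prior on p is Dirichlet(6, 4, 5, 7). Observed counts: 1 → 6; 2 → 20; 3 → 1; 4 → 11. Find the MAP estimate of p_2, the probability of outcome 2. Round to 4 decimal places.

MAP estimate: 0.4107

The posterior is Dirichlet(αᵢ + nᵢ) = Dirichlet(12, 24, 6, 18).
For a Dirichlet(a₁,…,a_K) with all aᵢ > 1, the mode has j-th component (aⱼ − 1)/(Σaᵢ − K).
Here Σaᵢ = 60 and K = 4, so p_2 = (24 − 1)/(60 − 4) = 23/56 ≈ 0.4107.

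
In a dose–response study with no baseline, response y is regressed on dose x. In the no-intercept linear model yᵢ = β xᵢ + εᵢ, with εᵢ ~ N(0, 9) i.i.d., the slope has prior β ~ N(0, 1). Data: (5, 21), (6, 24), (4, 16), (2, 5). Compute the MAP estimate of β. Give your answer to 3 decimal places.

log p(β | y) = −Σ(yᵢ − βxᵢ)²/(2·9) − β²/(2·1) + const.
Setting the derivative to zero: Σxᵢ(yᵢ − βxᵢ)/9 − β/1 = 0, so β = Σxᵢyᵢ / (Σxᵢ² + σ²/τ²).
Σxᵢyᵢ = 5·21 + 6·24 + 4·16 + 2·5 = 323; Σxᵢ² = 81; σ²/τ² = 9.
β̂_MAP = 323 / (81 + 9) = 323/90 ≈ 3.589.

β̂_MAP = 3.589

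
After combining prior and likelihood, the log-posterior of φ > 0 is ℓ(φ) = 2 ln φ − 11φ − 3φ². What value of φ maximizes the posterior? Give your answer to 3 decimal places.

φ̂_MAP = 0.167

ℓ'(φ) = 2/φ − 11 − 6φ. Setting this to zero and multiplying by φ: 6φ² + 11φ − 2 = 0.
φ = (−11 + √(11² + 4·6·2)) / (2·6) = (−11 + √169) / 12 = (−11 + 13)/12 = 1/6.
ℓ''(φ) = −2/φ² − 6 < 0, confirming a maximum.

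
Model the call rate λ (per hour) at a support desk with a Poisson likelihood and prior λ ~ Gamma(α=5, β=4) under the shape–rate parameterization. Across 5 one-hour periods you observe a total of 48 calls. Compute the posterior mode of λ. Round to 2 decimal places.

Σxᵢ = 48, n = 5.
Posterior ∝ λ^4e^(−4λ) · λ^48e^(−5λ) = λ^52e^(−9λ), i.e. Gamma(shape=53, rate=9).
The mode of a Gamma(a, b) with a ≥ 1 (shape–rate) is (a−1)/b = 52/9 ≈ 5.78.

λ̂_MAP = 5.78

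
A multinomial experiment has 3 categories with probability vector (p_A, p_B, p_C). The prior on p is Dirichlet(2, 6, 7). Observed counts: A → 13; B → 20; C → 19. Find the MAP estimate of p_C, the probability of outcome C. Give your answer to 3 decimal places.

The posterior is Dirichlet(αᵢ + nᵢ) = Dirichlet(15, 26, 26).
For a Dirichlet(a₁,…,a_K) with all aᵢ > 1, the mode has j-th component (aⱼ − 1)/(Σaᵢ − K).
Here Σaᵢ = 67 and K = 3, so p_C = (26 − 1)/(67 − 3) = 25/64 ≈ 0.391.

MAP estimate of p_C = 0.391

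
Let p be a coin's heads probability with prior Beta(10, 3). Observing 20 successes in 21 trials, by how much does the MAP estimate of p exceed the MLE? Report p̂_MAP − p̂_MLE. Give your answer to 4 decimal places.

Posterior is Beta(30, 4); MAP = (30−1)/(34−2) = 29/32 ≈ 0.90625.
MLE ignores the prior: p̂_MLE = k/n = 20/21 ≈ 0.95238.
Difference = 29/32 − 20/21 = -31/672 ≈ -0.0461.

MAP − MLE = -0.0461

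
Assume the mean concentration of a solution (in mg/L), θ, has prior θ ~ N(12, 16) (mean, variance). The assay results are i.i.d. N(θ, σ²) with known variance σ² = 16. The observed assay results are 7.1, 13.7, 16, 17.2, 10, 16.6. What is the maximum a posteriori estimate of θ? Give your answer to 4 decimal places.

θ̂_MAP = 13.2286

n = 6; x̄ = (7.1 + 13.7 + 16 + 17.2 + 10 + 16.6)/6 = 80.6/6 = 403/30 ≈ 13.4333.
For a Normal prior and Normal likelihood with known variance, the posterior is Normal; its mode equals its mean, the precision-weighted average.
Prior precision 1/σ₀² = 1/16 = 0.0625; data precision n/σ² = 6/16 = 0.375.
θ̂ = (0.0625·12 + 0.375·(403/30)) / (0.0625 + 0.375) = 5.7875/0.4375 = 463/35 ≈ 13.2286.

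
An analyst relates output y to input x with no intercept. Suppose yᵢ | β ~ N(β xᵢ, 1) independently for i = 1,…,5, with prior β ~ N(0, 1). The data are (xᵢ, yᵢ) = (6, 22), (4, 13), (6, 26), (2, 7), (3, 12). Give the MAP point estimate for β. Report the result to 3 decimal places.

log p(β | y) = −Σ(yᵢ − βxᵢ)²/(2·1) − β²/(2·1) + const.
Setting the derivative to zero: Σxᵢ(yᵢ − βxᵢ)/1 − β/1 = 0, so β = Σxᵢyᵢ / (Σxᵢ² + σ²/τ²).
Σxᵢyᵢ = 6·22 + 4·13 + 6·26 + 2·7 + 3·12 = 390; Σxᵢ² = 101; σ²/τ² = 1.
β̂_MAP = 390 / (101 + 1) = 390/102 ≈ 3.824.

β̂_MAP = 3.824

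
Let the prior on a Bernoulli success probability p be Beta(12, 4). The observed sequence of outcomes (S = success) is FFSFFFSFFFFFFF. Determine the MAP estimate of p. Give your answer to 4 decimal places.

Prior: Beta(12, 4).
Data: 2 successes in 14 trials (from the sequence). The binomial likelihood contributes p^2(1−p)^12, so the posterior is Beta(12+2, 4+12) = Beta(14, 16).
For Beta(a, b) with a, b > 1 the mode is (a−1)/(a+b−2) = 13/28 ≈ 0.4643.

p̂_MAP = 0.4643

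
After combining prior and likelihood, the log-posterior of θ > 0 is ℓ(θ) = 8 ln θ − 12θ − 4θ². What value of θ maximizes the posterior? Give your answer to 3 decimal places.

θ̂_MAP = 0.500

ℓ'(θ) = 8/θ − 12 − 8θ. Setting this to zero and multiplying by θ: 8θ² + 12θ − 8 = 0.
θ = (−12 + √(12² + 4·8·8)) / (2·8) = (−12 + √400) / 16 = (−12 + 20)/16 = 1/2.
ℓ''(θ) = −8/θ² − 8 < 0, confirming a maximum.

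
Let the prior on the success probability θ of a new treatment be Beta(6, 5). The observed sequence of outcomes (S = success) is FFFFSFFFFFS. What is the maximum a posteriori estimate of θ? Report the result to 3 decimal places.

Prior: Beta(6, 5).
Data: 2 successes in 11 trials (from the sequence). The binomial likelihood contributes θ^2(1−θ)^9, so the posterior is Beta(6+2, 5+9) = Beta(8, 14).
For Beta(a, b) with a, b > 1 the mode is (a−1)/(a+b−2) = 7/20 ≈ 0.350.

θ̂_MAP = 0.350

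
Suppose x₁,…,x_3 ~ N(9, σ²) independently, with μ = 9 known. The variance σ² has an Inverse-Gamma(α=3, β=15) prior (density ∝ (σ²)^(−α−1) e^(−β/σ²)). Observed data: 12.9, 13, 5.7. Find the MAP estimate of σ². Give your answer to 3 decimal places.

Sum of squared deviations about the known mean: SS = (12.9−9)² + (13−9)² + (5.7−9)² = 42.1.
The Normal likelihood contributes (σ²)^(−n/2) exp(−SS/(2σ²)), so the posterior is Inverse-Gamma(α + n/2, β + SS/2) = Inverse-Gamma(4.5, 36.05).
The mode of Inverse-Gamma(a, b) is b/(a+1) = 36.05/5.5 ≈ 6.555.

σ̂²_MAP = 6.555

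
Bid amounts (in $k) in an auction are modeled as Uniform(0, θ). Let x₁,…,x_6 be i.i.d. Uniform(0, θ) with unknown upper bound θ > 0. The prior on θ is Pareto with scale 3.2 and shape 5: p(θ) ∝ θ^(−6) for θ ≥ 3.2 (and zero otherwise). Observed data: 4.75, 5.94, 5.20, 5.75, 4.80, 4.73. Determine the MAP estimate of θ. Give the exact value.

The Uniform(0, θ) likelihood is θ^(−n) for θ ≥ max(xᵢ), zero otherwise. Here max(xᵢ) = 5.94.
Posterior ∝ θ^(−6) · θ^(−6) = θ^(−12) on θ ≥ max(3.2, 5.94) = 5.94.
This density is strictly decreasing in θ, so the posterior mode lies at the lower boundary of the support.

θ̂_MAP = 5.94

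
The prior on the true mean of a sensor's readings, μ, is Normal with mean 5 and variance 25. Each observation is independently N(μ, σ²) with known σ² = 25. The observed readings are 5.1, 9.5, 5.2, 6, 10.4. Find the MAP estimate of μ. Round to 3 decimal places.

n = 5; x̄ = (5.1 + 9.5 + 5.2 + 6 + 10.4)/5 = 36.2/5 = 7.24.
For a Normal prior and Normal likelihood with known variance, the posterior is Normal; its mode equals its mean, the precision-weighted average.
Prior precision 1/σ₀² = 1/25 = 0.04; data precision n/σ² = 5/25 = 0.2.
μ̂ = (0.04·5 + 0.2·7.24) / (0.04 + 0.2) = 1.648/0.24 = 103/15 ≈ 6.867.

μ̂_MAP = 6.867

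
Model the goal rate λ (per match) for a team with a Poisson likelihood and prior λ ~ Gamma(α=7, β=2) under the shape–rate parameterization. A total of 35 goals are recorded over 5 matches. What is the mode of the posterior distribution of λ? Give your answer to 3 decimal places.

Σxᵢ = 35, n = 5.
Posterior ∝ λ^6e^(−2λ) · λ^35e^(−5λ) = λ^41e^(−7λ), i.e. Gamma(shape=42, rate=7).
The mode of a Gamma(a, b) with a ≥ 1 (shape–rate) is (a−1)/b = 41/7 ≈ 5.857.

λ̂_MAP = 5.857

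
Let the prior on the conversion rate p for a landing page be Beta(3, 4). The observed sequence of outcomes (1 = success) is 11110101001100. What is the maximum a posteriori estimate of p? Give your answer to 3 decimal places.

Prior: Beta(3, 4).
Data: 8 successes in 14 trials (from the sequence). The binomial likelihood contributes p^8(1−p)^6, so the posterior is Beta(3+8, 4+6) = Beta(11, 10).
For Beta(a, b) with a, b > 1 the mode is (a−1)/(a+b−2) = 10/19 ≈ 0.526.

p̂_MAP = 0.526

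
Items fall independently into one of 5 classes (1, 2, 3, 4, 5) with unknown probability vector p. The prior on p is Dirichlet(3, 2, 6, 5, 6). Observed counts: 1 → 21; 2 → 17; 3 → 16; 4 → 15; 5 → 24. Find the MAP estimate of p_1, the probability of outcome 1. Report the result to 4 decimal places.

The posterior is Dirichlet(αᵢ + nᵢ) = Dirichlet(24, 19, 22, 20, 30).
For a Dirichlet(a₁,…,a_K) with all aᵢ > 1, the mode has j-th component (aⱼ − 1)/(Σaᵢ − K).
Here Σaᵢ = 115 and K = 5, so p_1 = (24 − 1)/(115 − 5) = 23/110 ≈ 0.2091.

MAP estimate: 0.2091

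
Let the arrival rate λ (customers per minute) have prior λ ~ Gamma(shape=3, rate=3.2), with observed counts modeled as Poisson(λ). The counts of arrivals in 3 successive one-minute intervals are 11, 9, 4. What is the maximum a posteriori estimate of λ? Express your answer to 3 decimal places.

λ̂_MAP = 4.194

Σxᵢ = 11+9+4 = 24, with n = 3.
Posterior ∝ λ^2e^(−3.2λ) · λ^24e^(−3λ) = λ^26e^(−6.2λ), i.e. Gamma(shape=27, rate=6.2).
The mode of a Gamma(a, b) with a ≥ 1 (shape–rate) is (a−1)/b = 26/6.2 ≈ 4.194.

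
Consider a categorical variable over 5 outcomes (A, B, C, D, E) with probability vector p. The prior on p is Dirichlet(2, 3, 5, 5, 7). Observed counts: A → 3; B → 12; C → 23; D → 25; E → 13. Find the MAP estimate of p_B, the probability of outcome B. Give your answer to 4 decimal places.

The posterior is Dirichlet(αᵢ + nᵢ) = Dirichlet(5, 15, 28, 30, 20).
For a Dirichlet(a₁,…,a_K) with all aᵢ > 1, the mode has j-th component (aⱼ − 1)/(Σaᵢ − K).
Here Σaᵢ = 98 and K = 5, so p_B = (15 − 1)/(98 − 5) = 14/93 ≈ 0.1505.

MAP estimate of p_B = 0.1505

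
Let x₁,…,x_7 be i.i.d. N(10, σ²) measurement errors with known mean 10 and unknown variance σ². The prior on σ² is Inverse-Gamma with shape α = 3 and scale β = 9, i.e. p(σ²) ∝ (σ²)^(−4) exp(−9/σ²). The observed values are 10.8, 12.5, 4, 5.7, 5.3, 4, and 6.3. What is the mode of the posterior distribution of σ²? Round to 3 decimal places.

σ̂²_MAP = 10.077

Sum of squared deviations about the known mean: SS = (10.8−10)² + (12.5−10)² + (4−10)² + (5.7−10)² + (5.3−10)² + (4−10)² + (6.3−10)² = 133.16.
The Normal likelihood contributes (σ²)^(−n/2) exp(−SS/(2σ²)), so the posterior is Inverse-Gamma(α + n/2, β + SS/2) = Inverse-Gamma(6.5, 75.58).
The mode of Inverse-Gamma(a, b) is b/(a+1) = 75.58/7.5 ≈ 10.077.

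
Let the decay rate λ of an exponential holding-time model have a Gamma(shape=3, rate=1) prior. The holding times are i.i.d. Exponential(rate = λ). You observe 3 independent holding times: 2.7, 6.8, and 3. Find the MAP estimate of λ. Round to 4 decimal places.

λ̂_MAP = 0.3704

The Exponential(rate=λ) likelihood is ∝ λ^n e^(−λΣtᵢ). Here n = 3 and Σtᵢ = 2.7 + 6.8 + 3 = 12.5.
Posterior ∝ λ^2e^(−1λ) · λ^3e^(−12.5λ) = λ^5e^(−13.5λ), i.e. Gamma(6, 13.5).
Mode = (a−1)/b = 5/13.5 ≈ 0.3704.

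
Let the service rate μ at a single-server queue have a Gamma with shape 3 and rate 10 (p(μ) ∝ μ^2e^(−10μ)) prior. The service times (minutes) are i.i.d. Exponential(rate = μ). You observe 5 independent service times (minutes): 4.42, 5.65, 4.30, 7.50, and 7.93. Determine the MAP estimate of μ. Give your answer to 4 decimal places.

The Exponential(rate=μ) likelihood is ∝ μ^n e^(−μΣtᵢ). Here n = 5 and Σtᵢ = 4.42 + 5.65 + 4.30 + 7.50 + 7.93 = 29.80.
Posterior ∝ μ^2e^(−10μ) · μ^5e^(−29.80μ) = μ^7e^(−39.80μ), i.e. Gamma(8, 39.80).
Mode = (a−1)/b = 7/39.80 ≈ 0.1759.

μ̂_MAP = 0.1759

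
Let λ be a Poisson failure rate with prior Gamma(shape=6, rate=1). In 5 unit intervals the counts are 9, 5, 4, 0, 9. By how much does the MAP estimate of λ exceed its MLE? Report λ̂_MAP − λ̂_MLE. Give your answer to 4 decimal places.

Σxᵢ = 27. Posterior is Gamma(33, 6); MAP = (33−1)/6 = 32/6 ≈ 5.33333.
MLE = x̄ = 27/5 ≈ 5.40000.
Difference = 32/6 − 27/5 = -1/15 ≈ -0.0667.

MAP − MLE = -0.0667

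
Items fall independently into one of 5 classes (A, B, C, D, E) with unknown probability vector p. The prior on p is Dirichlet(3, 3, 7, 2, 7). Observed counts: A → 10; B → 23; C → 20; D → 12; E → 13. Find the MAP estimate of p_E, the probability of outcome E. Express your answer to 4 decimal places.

The posterior is Dirichlet(αᵢ + nᵢ) = Dirichlet(13, 26, 27, 14, 20).
For a Dirichlet(a₁,…,a_K) with all aᵢ > 1, the mode has j-th component (aⱼ − 1)/(Σaᵢ − K).
Here Σaᵢ = 100 and K = 5, so p_E = (20 − 1)/(100 − 5) = 19/95 ≈ 0.2000.

MAP estimate of p_E = 0.2000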